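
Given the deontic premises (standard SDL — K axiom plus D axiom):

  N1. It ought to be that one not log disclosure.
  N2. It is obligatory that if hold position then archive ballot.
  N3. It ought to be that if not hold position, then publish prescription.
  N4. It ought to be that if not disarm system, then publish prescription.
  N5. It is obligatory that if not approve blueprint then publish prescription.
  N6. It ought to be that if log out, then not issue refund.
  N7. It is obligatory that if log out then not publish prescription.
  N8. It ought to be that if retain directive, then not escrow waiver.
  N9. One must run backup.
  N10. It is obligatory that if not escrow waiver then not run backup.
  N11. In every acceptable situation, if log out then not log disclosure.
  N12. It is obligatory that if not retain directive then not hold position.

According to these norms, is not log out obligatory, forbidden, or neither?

Obligatory

From premise 9 we have O(run_backup).
The contrapositive of premise 10 (O(¬escrow_waiver → ¬run_backup)) is O(run_backup → escrow_waiver), and O(run_backup) is already established, so O(escrow_waiver).
Premise 8, O(retain_directive → ¬escrow_waiver), contraposes to O(escrow_waiver → ¬retain_directive); with O(escrow_waiver) we get O(¬retain_directive).
With premise 12, O(¬retain_directive → ¬hold_position), the K-axiom yields O(¬hold_position).
With premise 3, O(¬hold_position → publish_prescription), the K-axiom yields O(publish_prescription).
The contrapositive of premise 7 (O(log_out → ¬publish_prescription)) is O(publish_prescription → ¬log_out), and O(publish_prescription) is already established, so O(¬log_out).
Premises 1, 2, 4, 5, 6, 11 do not contribute to this derivation.
Hence ¬log_out is obligatory.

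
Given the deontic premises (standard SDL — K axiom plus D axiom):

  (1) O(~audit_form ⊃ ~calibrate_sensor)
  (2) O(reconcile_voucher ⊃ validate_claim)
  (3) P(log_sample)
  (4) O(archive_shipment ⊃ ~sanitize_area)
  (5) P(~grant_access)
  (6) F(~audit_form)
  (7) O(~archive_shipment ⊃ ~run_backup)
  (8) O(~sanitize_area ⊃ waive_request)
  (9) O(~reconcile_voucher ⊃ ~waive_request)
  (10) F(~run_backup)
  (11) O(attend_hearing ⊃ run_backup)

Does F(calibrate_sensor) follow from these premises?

No

Premise 1 is O(~audit_form ⊃ ~calibrate_sensor), but O(~audit_form) is not derivable from the premises, so it does not yield O(~calibrate_sensor).
No other premise forces O(~calibrate_sensor). An ideal world satisfying every premise can still have calibrate_sensor true, so F(calibrate_sensor) is not derivable.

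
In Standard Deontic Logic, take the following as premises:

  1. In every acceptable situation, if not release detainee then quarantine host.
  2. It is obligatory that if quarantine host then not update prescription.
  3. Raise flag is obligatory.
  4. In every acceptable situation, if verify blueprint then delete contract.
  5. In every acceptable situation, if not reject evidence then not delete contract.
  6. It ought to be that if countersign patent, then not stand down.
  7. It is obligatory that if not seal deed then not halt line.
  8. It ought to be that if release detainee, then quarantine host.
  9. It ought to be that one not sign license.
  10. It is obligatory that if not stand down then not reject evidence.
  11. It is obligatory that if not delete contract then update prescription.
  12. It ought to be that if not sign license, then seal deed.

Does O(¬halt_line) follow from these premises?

Premise 7 is O(¬seal_deed → ¬halt_line), but O(¬seal_deed) is not derivable from the premises, so it does not yield O(¬halt_line).
No other premise forces O(¬halt_line). An ideal world satisfying every premise can still have ¬halt_line false, so O(¬halt_line) is not derivable.

No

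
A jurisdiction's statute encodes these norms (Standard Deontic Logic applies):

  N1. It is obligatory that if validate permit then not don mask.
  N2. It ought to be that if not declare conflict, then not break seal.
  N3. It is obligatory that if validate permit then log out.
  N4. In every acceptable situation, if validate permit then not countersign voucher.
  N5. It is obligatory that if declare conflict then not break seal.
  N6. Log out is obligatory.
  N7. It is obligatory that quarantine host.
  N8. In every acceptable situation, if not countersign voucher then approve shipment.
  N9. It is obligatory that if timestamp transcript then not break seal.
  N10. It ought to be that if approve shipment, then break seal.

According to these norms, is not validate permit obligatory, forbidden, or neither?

Obligatory

By case analysis on declare_conflict: premise 5 gives O(declare_conflict → ¬break_seal) and premise 2 gives O(¬declare_conflict → ¬break_seal), so O(¬break_seal) either way.
The contrapositive of premise 10 (O(approve_shipment → break_seal)) is O(¬break_seal → ¬approve_shipment), and O(¬break_seal) is already established, so O(¬approve_shipment).
Premise 8, O(¬countersign_voucher → approve_shipment), contraposes to O(¬approve_shipment → countersign_voucher); with O(¬approve_shipment) we get O(countersign_voucher).
The contrapositive of premise 4 (O(validate_permit → ¬countersign_voucher)) is O(countersign_voucher → ¬validate_permit), and O(countersign_voucher) is already established, so O(¬validate_permit).
Premises 1, 3, 6, 7, 9 do not contribute to this derivation.
Hence ¬validate_permit is obligatory.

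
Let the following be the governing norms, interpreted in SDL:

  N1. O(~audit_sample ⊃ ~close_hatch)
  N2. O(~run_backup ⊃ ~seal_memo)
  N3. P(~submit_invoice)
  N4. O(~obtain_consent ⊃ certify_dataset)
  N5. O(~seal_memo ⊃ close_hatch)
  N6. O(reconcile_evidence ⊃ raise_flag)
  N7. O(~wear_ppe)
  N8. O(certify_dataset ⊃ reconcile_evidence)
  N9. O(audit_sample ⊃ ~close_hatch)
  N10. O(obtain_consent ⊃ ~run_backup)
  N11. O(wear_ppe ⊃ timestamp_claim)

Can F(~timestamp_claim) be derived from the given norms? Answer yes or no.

No

Premise 11 is O(wear_ppe ⊃ timestamp_claim), but O(wear_ppe) is not derivable from the premises, so it does not yield O(timestamp_claim).
No other premise forces O(timestamp_claim). An ideal world satisfying every premise can still have ~timestamp_claim true, so F(~timestamp_claim) is not derivable.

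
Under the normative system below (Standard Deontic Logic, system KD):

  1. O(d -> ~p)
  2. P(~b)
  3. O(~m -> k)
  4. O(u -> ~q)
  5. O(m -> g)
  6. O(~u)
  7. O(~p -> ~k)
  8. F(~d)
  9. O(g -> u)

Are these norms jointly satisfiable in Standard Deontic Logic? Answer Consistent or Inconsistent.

Premise 6 gives O(~u).
Premise 9 is O(g -> u); contrapositively O(~u -> ~g). Since O(~u) holds, K gives O(~g).
The contrapositive of premise 5 (O(m -> g)) is O(~g -> ~m), and O(~g) is already established, so O(~m).
From O(~m) and premise 3, O(~m -> k), we obtain O(k).
Premise 7, O(~p -> ~k), contraposes to O(k -> p); with O(k) we get O(p).
The contrapositive of premise 1 (O(d -> ~p)) is O(p -> ~d), and O(p) is already established, so O(~d).
However, F(~d) at premise 8 amounts to O(d).
We now have both O(~d) and O(d) — d is simultaneously obligatory and forbidden, violating the D-axiom.

Inconsistent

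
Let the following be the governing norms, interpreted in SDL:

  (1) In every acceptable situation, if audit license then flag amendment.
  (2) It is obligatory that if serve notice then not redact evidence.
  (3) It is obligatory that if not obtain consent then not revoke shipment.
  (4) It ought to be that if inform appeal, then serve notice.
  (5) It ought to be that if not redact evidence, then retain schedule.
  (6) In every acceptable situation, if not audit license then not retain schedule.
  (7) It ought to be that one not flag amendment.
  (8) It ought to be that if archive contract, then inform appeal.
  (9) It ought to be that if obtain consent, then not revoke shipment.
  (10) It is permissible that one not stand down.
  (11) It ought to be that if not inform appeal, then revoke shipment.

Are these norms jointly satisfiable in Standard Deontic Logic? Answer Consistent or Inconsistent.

Premises 9 and 3 cover both cases: O(obtain_consent → ¬revoke_shipment) and O(¬obtain_consent → ¬revoke_shipment). Since obtain_consent ∨ ¬obtain_consent is a tautology, O(¬revoke_shipment) follows.
The contrapositive of premise 11 (O(¬inform_appeal → revoke_shipment)) is O(¬revoke_shipment → inform_appeal), and O(¬revoke_shipment) is already established, so O(inform_appeal).
From O(inform_appeal) and premise 4, O(inform_appeal → serve_notice), we obtain O(serve_notice).
With premise 2, O(serve_notice → ¬redact_evidence), the K-axiom yields O(¬redact_evidence).
Premise 5 is O(¬redact_evidence → retain_schedule); since O(¬redact_evidence), deontic closure gives O(retain_schedule).
Premise 6 is O(¬audit_license → ¬retain_schedule); contrapositively O(retain_schedule → audit_license). Since O(retain_schedule) holds, K gives O(audit_license).
With premise 1, O(audit_license → flag_amendment), the K-axiom yields O(flag_amendment).
But premise 7 directly asserts O(¬flag_amendment).
We now have both O(flag_amendment) and O(¬flag_amendment) — flag_amendment is simultaneously obligatory and forbidden, violating the D-axiom.

Inconsistent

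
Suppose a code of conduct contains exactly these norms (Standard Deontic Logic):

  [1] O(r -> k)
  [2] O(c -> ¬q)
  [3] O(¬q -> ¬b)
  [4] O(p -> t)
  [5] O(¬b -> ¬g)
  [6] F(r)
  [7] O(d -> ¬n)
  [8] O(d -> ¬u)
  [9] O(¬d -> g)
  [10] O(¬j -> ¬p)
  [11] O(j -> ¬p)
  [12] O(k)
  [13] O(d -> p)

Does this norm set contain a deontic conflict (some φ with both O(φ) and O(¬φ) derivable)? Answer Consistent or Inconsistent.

Premise 1 is O(r -> k); even if O(k) held, inferring O(r) would be affirming the consequent — invalid.
So O(r) is not derivable, and the apparent clash with O(¬r) does not arise.
A world satisfying every obligation exists (e.g. b=true, c=false, d=false, g=true, j=false, k=true, n=false, p=false, q=true, r=false, t=false, u=false); no atom is both obligatory and forbidden, so the set is consistent.

Consistent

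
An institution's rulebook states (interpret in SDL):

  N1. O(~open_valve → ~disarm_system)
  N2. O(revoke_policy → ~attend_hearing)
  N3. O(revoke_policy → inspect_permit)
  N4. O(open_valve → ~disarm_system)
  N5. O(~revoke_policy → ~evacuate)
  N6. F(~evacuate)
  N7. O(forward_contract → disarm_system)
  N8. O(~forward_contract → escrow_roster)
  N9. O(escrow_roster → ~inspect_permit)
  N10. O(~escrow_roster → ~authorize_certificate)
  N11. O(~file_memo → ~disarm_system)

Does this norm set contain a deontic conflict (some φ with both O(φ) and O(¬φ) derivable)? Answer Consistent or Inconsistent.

Inconsistent

Premises 4 and 1 are O(open_valve → ~disarm_system) and O(~open_valve → ~disarm_system); every ideal world satisfies open_valve or ~open_valve, so in either case ~disarm_system holds — hence O(~disarm_system).
The contrapositive of premise 7 (O(forward_contract → disarm_system)) is O(~disarm_system → ~forward_contract), and O(~disarm_system) is already established, so O(~forward_contract).
Applying K to premise 8 (O(~forward_contract → escrow_roster)) and O(~forward_contract) yields O(escrow_roster).
With premise 9, O(escrow_roster → ~inspect_permit), the K-axiom yields O(~inspect_permit).
The contrapositive of premise 3 (O(revoke_policy → inspect_permit)) is O(~inspect_permit → ~revoke_policy), and O(~inspect_permit) is already established, so O(~revoke_policy).
Applying K to premise 5 (O(~revoke_policy → ~evacuate)) and O(~revoke_policy) yields O(~evacuate).
However, F(~evacuate) at premise 6 amounts to O(evacuate).
We now have both O(~evacuate) and O(evacuate) — evacuate is simultaneously obligatory and forbidden, violating the D-axiom.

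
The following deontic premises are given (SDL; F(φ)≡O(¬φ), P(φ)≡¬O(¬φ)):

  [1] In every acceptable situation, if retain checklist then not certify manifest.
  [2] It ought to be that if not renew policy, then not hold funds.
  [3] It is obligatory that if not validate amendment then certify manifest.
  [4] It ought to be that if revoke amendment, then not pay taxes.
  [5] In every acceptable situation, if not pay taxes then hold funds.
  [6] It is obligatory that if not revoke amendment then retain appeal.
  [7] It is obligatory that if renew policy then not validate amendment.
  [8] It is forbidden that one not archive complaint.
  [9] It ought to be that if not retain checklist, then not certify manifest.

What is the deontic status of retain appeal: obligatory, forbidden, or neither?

By case analysis on ¬retain_checklist: premise 9 gives O(¬retain_checklist → ¬certify_manifest) and premise 1 gives O(retain_checklist → ¬certify_manifest), so O(¬certify_manifest) either way.
The contrapositive of premise 3 (O(¬validate_amendment → certify_manifest)) is O(¬certify_manifest → validate_amendment), and O(¬certify_manifest) is already established, so O(validate_amendment).
Premise 7 is O(renew_policy → ¬validate_amendment); contrapositively O(validate_amendment → ¬renew_policy). Since O(validate_amendment) holds, K gives O(¬renew_policy).
Applying K to premise 2 (O(¬renew_policy → ¬hold_funds)) and O(¬renew_policy) yields O(¬hold_funds).
The contrapositive of premise 5 (O(¬pay_taxes → hold_funds)) is O(¬hold_funds → pay_taxes), and O(¬hold_funds) is already established, so O(pay_taxes).
The contrapositive of premise 4 (O(revoke_amendment → ¬pay_taxes)) is O(pay_taxes → ¬revoke_amendment), and O(pay_taxes) is already established, so O(¬revoke_amendment).
Premise 6 is O(¬revoke_amendment → retain_appeal); since O(¬revoke_amendment), deontic closure gives O(retain_appeal).
Premise 8 does not contribute to this derivation.
Hence retain_appeal is obligatory.

Obligatory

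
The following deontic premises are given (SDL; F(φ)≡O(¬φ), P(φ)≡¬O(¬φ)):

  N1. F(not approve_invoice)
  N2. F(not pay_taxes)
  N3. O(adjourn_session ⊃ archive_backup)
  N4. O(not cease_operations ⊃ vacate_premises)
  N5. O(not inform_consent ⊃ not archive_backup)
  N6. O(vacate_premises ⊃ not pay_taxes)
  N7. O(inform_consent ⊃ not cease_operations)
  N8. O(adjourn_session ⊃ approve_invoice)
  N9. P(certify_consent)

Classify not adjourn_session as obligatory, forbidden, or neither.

Obligatory

F(not pay_taxes) at premise 2 means O(pay_taxes).
The contrapositive of premise 6 (O(vacate_premises ⊃ not pay_taxes)) is O(pay_taxes ⊃ not vacate_premises), and O(pay_taxes) is already established, so O(not vacate_premises).
Premise 4 is O(not cease_operations ⊃ vacate_premises); contrapositively O(not vacate_premises ⊃ cease_operations). Since O(not vacate_premises) holds, K gives O(cease_operations).
Premise 7 is O(inform_consent ⊃ not cease_operations); contrapositively O(cease_operations ⊃ not inform_consent). Since O(cease_operations) holds, K gives O(not inform_consent).
Premise 5 is O(not inform_consent ⊃ not archive_backup); since O(not inform_consent), deontic closure gives O(not archive_backup).
The contrapositive of premise 3 (O(adjourn_session ⊃ archive_backup)) is O(not archive_backup ⊃ not adjourn_session), and O(not archive_backup) is already established, so O(not adjourn_session).
Premises 1, 8, 9 do not contribute to this derivation.
Hence not adjourn_session is obligatory.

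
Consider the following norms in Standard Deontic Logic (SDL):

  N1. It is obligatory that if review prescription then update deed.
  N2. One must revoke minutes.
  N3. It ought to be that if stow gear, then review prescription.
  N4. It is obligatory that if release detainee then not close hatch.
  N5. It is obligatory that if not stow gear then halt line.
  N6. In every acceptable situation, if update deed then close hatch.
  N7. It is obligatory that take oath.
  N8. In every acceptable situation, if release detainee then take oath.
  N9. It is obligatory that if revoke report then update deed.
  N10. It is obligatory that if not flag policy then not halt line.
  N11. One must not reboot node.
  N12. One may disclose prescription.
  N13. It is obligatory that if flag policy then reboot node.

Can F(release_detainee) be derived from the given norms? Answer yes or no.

Yes

Premise 11, F(reboot_node), is equivalent to O(¬reboot_node).
Premise 13 is O(flag_policy → reboot_node); contrapositively O(¬reboot_node → ¬flag_policy). Since O(¬reboot_node) holds, K gives O(¬flag_policy).
With premise 10, O(¬flag_policy → ¬halt_line), the K-axiom yields O(¬halt_line).
Premise 5, O(¬stow_gear → halt_line), contraposes to O(¬halt_line → stow_gear); with O(¬halt_line) we get O(stow_gear).
Applying K to premise 3 (O(stow_gear → review_prescription)) and O(stow_gear) yields O(review_prescription).
Applying K to premise 1 (O(review_prescription → update_deed)) and O(review_prescription) yields O(update_deed).
Premise 6 is O(update_deed → close_hatch); since O(update_deed), deontic closure gives O(close_hatch).
The contrapositive of premise 4 (O(release_detainee → ¬close_hatch)) is O(close_hatch → ¬release_detainee), and O(close_hatch) is already established, so O(¬release_detainee).
Premises 2, 7, 8, 9, 12 do not contribute to this derivation.
So O(¬release_detainee) holds, i.e. F(release_detainee). The claim follows.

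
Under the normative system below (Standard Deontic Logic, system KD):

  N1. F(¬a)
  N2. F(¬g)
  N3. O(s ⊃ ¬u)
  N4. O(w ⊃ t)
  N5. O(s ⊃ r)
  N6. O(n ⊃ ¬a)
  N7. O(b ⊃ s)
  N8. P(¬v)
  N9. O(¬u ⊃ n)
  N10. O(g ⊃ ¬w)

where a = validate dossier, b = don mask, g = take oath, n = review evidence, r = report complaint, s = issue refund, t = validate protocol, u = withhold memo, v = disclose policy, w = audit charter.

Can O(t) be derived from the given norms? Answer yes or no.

No

Premise 4 is O(w ⊃ t), but O(w) is not derivable from the premises, so it does not yield O(t).
No other premise forces O(t). An ideal world satisfying every premise can still have t false, so O(t) is not derivable.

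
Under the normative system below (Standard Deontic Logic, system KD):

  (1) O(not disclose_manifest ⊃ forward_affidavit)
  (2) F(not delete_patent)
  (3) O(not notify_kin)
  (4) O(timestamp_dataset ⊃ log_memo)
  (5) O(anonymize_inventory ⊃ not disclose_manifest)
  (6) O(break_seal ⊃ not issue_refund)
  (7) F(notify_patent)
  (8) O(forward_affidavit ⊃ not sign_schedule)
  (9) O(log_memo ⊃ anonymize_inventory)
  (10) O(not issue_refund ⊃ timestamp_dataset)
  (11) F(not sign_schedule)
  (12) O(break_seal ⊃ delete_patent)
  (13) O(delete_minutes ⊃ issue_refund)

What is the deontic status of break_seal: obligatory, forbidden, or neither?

Premise 11 is F(not sign_schedule), i.e. O(sign_schedule).
Premise 8 is O(forward_affidavit ⊃ not sign_schedule); contrapositively O(sign_schedule ⊃ not forward_affidavit). Since O(sign_schedule) holds, K gives O(not forward_affidavit).
The contrapositive of premise 1 (O(not disclose_manifest ⊃ forward_affidavit)) is O(not forward_affidavit ⊃ disclose_manifest), and O(not forward_affidavit) is already established, so O(disclose_manifest).
Premise 5 is O(anonymize_inventory ⊃ not disclose_manifest); contrapositively O(disclose_manifest ⊃ not anonymize_inventory). Since O(disclose_manifest) holds, K gives O(not anonymize_inventory).
Premise 9, O(log_memo ⊃ anonymize_inventory), contraposes to O(not anonymize_inventory ⊃ not log_memo); with O(not anonymize_inventory) we get O(not log_memo).
The contrapositive of premise 4 (O(timestamp_dataset ⊃ log_memo)) is O(not log_memo ⊃ not timestamp_dataset), and O(not log_memo) is already established, so O(not timestamp_dataset).
Premise 10 is O(not issue_refund ⊃ timestamp_dataset); contrapositively O(not timestamp_dataset ⊃ issue_refund). Since O(not timestamp_dataset) holds, K gives O(issue_refund).
The contrapositive of premise 6 (O(break_seal ⊃ not issue_refund)) is O(issue_refund ⊃ not break_seal), and O(issue_refund) is already established, so O(not break_seal).
Premises 2, 3, 7, 12, 13 do not contribute to this derivation.
Thus O(not break_seal), which is F(break_seal): break_seal is forbidden.

Forbidden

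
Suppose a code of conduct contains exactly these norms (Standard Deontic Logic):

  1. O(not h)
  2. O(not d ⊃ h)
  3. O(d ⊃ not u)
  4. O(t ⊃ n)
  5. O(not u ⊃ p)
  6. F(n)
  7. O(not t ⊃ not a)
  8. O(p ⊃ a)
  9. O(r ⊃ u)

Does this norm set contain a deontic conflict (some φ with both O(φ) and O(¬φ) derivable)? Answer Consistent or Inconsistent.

Inconsistent

Premise 6 is F(n), i.e. O(not n).
Premise 4 is O(t ⊃ n); contrapositively O(not n ⊃ not t). Since O(not n) holds, K gives O(not t).
With premise 7, O(not t ⊃ not a), the K-axiom yields O(not a).
The contrapositive of premise 8 (O(p ⊃ a)) is O(not a ⊃ not p), and O(not a) is already established, so O(not p).
Premise 5 is O(not u ⊃ p); contrapositively O(not p ⊃ u). Since O(not p) holds, K gives O(u).
The contrapositive of premise 3 (O(d ⊃ not u)) is O(u ⊃ not d), and O(u) is already established, so O(not d).
With premise 2, O(not d ⊃ h), the K-axiom yields O(h).
Yet premise 1 states O(not h).
We now have both O(h) and O(not h) — h is simultaneously obligatory and forbidden, violating the D-axiom.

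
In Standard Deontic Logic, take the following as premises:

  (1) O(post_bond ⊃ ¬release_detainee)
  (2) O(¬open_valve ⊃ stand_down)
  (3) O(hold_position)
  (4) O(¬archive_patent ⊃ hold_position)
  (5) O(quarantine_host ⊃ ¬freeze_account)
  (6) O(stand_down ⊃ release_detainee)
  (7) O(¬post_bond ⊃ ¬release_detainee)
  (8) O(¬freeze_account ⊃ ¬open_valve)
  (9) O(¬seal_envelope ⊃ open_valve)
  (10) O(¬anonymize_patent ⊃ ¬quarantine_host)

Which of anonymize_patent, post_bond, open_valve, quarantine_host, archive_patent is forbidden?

Premises 7 and 1 are O(¬post_bond ⊃ ¬release_detainee) and O(post_bond ⊃ ¬release_detainee); every ideal world satisfies ¬post_bond or post_bond, so in either case ¬release_detainee holds — hence O(¬release_detainee).
Premise 6, O(stand_down ⊃ release_detainee), contraposes to O(¬release_detainee ⊃ ¬stand_down); with O(¬release_detainee) we get O(¬stand_down).
Premise 2 is O(¬open_valve ⊃ stand_down); contrapositively O(¬stand_down ⊃ open_valve). Since O(¬stand_down) holds, K gives O(open_valve).
Premise 8, O(¬freeze_account ⊃ ¬open_valve), contraposes to O(open_valve ⊃ freeze_account); with O(open_valve) we get O(freeze_account).
Premise 5, O(quarantine_host ⊃ ¬freeze_account), contraposes to O(freeze_account ⊃ ¬quarantine_host); with O(freeze_account) we get O(¬quarantine_host).
So O(¬quarantine_host) holds, i.e. quarantine_host is forbidden. None of the other listed options is forbidden under the premises.

quarantine_host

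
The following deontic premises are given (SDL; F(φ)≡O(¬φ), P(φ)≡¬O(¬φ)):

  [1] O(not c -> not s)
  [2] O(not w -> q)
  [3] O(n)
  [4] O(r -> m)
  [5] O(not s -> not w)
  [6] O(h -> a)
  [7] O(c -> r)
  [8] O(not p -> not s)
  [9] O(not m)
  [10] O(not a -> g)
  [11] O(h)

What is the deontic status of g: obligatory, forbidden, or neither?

Premise 10 is O(not a -> g), but O(not a) is not derivable from the premises, so it does not yield O(g).
No premise or chain of K-axiom applications forces O(g), and none forces O(not g). So g is neither obligatory nor forbidden under these norms.

Neither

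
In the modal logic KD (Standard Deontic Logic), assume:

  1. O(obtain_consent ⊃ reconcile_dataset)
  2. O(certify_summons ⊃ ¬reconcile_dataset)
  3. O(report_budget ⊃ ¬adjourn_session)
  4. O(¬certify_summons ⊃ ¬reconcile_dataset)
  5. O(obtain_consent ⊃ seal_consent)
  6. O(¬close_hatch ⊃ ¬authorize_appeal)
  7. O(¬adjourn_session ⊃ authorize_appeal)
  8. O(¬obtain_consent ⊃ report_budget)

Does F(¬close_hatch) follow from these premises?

Yes

By case analysis on certify_summons: premise 2 gives O(certify_summons ⊃ ¬reconcile_dataset) and premise 4 gives O(¬certify_summons ⊃ ¬reconcile_dataset), so O(¬reconcile_dataset) either way.
The contrapositive of premise 1 (O(obtain_consent ⊃ reconcile_dataset)) is O(¬reconcile_dataset ⊃ ¬obtain_consent), and O(¬reconcile_dataset) is already established, so O(¬obtain_consent).
Applying K to premise 8 (O(¬obtain_consent ⊃ report_budget)) and O(¬obtain_consent) yields O(report_budget).
With premise 3, O(report_budget ⊃ ¬adjourn_session), the K-axiom yields O(¬adjourn_session).
Premise 7 is O(¬adjourn_session ⊃ authorize_appeal); since O(¬adjourn_session), deontic closure gives O(authorize_appeal).
Premise 6, O(¬close_hatch ⊃ ¬authorize_appeal), contraposes to O(authorize_appeal ⊃ close_hatch); with O(authorize_appeal) we get O(close_hatch).
Premise 5 does not contribute to this derivation.
So O(close_hatch) holds, i.e. F(¬close_hatch). The claim follows.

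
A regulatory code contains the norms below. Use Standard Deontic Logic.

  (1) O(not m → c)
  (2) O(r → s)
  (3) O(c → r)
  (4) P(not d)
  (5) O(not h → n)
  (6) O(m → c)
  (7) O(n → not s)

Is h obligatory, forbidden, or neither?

Obligatory

Premises 6 and 1 cover both cases: O(m → c) and O(not m → c). Since m ∨ not m is a tautology, O(c) follows.
With premise 3, O(c → r), the K-axiom yields O(r).
Premise 2 is O(r → s); since O(r), deontic closure gives O(s).
Premise 7 is O(n → not s); contrapositively O(s → not n). Since O(s) holds, K gives O(not n).
Premise 5 is O(not h → n); contrapositively O(not n → h). Since O(not n) holds, K gives O(h).
Premise 4 does not contribute to this derivation.
Hence h is obligatory.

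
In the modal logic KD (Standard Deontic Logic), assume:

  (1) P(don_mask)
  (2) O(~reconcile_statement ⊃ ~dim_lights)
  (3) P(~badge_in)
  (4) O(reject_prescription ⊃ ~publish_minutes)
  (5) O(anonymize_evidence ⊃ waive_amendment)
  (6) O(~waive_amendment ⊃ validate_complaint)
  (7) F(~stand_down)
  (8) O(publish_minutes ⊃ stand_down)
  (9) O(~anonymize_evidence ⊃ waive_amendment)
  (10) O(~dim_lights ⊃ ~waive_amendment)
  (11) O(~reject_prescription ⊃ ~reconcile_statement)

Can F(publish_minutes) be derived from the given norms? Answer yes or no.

By case analysis on ~anonymize_evidence: premise 9 gives O(~anonymize_evidence ⊃ waive_amendment) and premise 5 gives O(anonymize_evidence ⊃ waive_amendment), so O(waive_amendment) either way.
Premise 10, O(~dim_lights ⊃ ~waive_amendment), contraposes to O(waive_amendment ⊃ dim_lights); with O(waive_amendment) we get O(dim_lights).
The contrapositive of premise 2 (O(~reconcile_statement ⊃ ~dim_lights)) is O(dim_lights ⊃ reconcile_statement), and O(dim_lights) is already established, so O(reconcile_statement).
The contrapositive of premise 11 (O(~reject_prescription ⊃ ~reconcile_statement)) is O(reconcile_statement ⊃ reject_prescription), and O(reconcile_statement) is already established, so O(reject_prescription).
With premise 4, O(reject_prescription ⊃ ~publish_minutes), the K-axiom yields O(~publish_minutes).
Premises 1, 3, 6, 7, 8 do not contribute to this derivation.
So O(~publish_minutes) holds, i.e. F(publish_minutes). The claim follows.

Yes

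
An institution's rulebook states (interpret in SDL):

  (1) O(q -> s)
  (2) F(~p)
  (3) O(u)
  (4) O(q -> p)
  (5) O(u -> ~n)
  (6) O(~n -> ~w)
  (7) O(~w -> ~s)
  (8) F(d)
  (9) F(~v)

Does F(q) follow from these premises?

Premise 3 states O(u) outright.
Applying K to premise 5 (O(u -> ~n)) and O(u) yields O(~n).
Premise 6 is O(~n -> ~w); since O(~n), deontic closure gives O(~w).
Applying K to premise 7 (O(~w -> ~s)) and O(~w) yields O(~s).
The contrapositive of premise 1 (O(q -> s)) is O(~s -> ~q), and O(~s) is already established, so O(~q).
Premises 2, 4, 8, 9 do not contribute to this derivation.
So O(~q) holds, i.e. F(q). The claim follows.

Yes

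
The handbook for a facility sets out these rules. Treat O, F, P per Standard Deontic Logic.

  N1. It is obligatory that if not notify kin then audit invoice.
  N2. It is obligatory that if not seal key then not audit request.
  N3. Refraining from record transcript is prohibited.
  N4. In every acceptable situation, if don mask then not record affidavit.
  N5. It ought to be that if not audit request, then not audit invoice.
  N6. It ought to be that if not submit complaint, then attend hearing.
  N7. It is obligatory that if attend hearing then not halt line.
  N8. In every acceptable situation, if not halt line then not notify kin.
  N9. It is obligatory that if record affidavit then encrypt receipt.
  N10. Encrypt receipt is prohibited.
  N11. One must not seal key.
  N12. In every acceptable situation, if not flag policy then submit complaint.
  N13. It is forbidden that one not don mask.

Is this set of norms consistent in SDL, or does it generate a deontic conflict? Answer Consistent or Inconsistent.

Premise 9 is O(record_affidavit → encrypt_receipt), but O(record_affidavit) is not derivable from the premises, so it does not yield O(encrypt_receipt).
So O(encrypt_receipt) is not derivable, and the apparent clash with O(¬encrypt_receipt) does not arise.
A world satisfying every obligation exists (e.g. attend_hearing=false, audit_invoice=false, audit_request=false, don_mask=true, encrypt_receipt=false, flag_policy=false, halt_line=true, notify_kin=true, record_affidavit=false, record_transcript=true, seal_key=false, submit_complaint=true); no atom is both obligatory and forbidden, so the set is consistent.

Consistent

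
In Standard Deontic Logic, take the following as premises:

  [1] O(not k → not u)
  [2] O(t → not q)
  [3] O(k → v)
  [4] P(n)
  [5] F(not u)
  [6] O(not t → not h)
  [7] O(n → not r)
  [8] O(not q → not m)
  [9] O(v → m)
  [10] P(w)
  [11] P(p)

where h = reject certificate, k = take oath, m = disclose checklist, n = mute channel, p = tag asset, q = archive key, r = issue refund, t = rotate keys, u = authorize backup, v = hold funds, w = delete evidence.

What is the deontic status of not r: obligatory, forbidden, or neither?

Premise 7 is O(n → not r), but O(n) is not derivable from the premises (the permission P(n) asserts only not O(not n), not O(n)), so it does not yield O(not r).
No premise or chain of K-axiom applications forces O(not r), and none forces O(r). So not r is neither obligatory nor forbidden under these norms.

Neither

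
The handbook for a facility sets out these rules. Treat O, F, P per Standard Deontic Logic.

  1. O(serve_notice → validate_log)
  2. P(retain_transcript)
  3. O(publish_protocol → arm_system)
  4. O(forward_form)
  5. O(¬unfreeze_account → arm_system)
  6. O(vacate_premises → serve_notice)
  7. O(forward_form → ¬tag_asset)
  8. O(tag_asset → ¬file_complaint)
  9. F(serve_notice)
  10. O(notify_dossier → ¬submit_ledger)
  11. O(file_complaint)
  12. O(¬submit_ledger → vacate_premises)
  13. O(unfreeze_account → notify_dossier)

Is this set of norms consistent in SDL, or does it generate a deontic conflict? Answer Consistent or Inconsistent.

Premise 8 is O(tag_asset → ¬file_complaint), but O(tag_asset) is not derivable from the premises, so it does not yield O(¬file_complaint).
So O(¬file_complaint) is not derivable, and the apparent clash with O(file_complaint) does not arise.
A world satisfying every obligation exists (e.g. arm_system=true, file_complaint=true, forward_form=true, notify_dossier=false, publish_protocol=false, retain_transcript=false, serve_notice=false, submit_ledger=true, tag_asset=false, unfreeze_account=false, vacate_premises=false, validate_log=false); no atom is both obligatory and forbidden, so the set is consistent.

Consistent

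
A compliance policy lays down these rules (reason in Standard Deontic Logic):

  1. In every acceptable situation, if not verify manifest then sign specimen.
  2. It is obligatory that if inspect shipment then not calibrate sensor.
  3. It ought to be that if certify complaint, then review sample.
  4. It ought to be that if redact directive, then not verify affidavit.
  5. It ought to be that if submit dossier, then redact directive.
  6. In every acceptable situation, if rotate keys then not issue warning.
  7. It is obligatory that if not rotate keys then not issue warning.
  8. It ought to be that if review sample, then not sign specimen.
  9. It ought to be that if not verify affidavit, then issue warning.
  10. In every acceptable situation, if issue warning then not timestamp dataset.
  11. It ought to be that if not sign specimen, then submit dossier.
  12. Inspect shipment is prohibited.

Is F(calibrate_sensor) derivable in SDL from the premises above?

No

Premise 2 is O(inspect_shipment → ¬calibrate_sensor), but O(inspect_shipment) is not derivable from the premises, so it does not yield O(¬calibrate_sensor).
No other premise forces O(¬calibrate_sensor). An ideal world satisfying every premise can still have calibrate_sensor true, so F(calibrate_sensor) is not derivable.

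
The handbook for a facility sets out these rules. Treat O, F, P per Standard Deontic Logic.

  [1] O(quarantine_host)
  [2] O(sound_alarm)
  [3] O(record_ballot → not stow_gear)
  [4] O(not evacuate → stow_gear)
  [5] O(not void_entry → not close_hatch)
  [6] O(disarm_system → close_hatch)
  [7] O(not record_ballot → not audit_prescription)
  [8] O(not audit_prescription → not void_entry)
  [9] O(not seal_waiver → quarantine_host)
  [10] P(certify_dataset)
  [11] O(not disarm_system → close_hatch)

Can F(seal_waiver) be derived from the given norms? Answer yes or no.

Premise 9 is O(not seal_waiver → quarantine_host); even if O(quarantine_host) held, inferring O(not seal_waiver) would be affirming the consequent — invalid.
No other premise forces O(not seal_waiver). An ideal world satisfying every premise can still have seal_waiver true, so F(seal_waiver) is not derivable.

No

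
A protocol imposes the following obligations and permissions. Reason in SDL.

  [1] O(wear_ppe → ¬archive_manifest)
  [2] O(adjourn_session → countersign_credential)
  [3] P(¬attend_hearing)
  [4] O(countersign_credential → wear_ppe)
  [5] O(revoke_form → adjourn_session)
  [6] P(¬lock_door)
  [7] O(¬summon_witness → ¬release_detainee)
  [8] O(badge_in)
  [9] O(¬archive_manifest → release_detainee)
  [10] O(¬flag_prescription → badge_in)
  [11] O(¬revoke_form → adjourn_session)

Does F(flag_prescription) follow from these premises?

Premise 10 is O(¬flag_prescription → badge_in); even if O(badge_in) held, inferring O(¬flag_prescription) would be affirming the consequent — invalid.
No other premise forces O(¬flag_prescription). An ideal world satisfying every premise can still have flag_prescription true, so F(flag_prescription) is not derivable.

No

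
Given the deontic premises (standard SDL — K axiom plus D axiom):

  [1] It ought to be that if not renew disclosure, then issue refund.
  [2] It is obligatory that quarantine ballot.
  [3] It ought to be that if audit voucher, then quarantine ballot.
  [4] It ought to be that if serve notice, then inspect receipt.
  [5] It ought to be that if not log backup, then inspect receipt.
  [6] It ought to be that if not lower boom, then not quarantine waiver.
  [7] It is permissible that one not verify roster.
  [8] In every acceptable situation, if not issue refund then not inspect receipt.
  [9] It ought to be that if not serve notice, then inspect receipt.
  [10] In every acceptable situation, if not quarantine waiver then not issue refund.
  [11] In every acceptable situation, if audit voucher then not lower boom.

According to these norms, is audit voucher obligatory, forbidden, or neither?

Premises 4 and 9 cover both cases: O(serve_notice → inspect_receipt) and O(¬serve_notice → inspect_receipt). Since serve_notice ∨ ¬serve_notice is a tautology, O(inspect_receipt) follows.
Premise 8 is O(¬issue_refund → ¬inspect_receipt); contrapositively O(inspect_receipt → issue_refund). Since O(inspect_receipt) holds, K gives O(issue_refund).
The contrapositive of premise 10 (O(¬quarantine_waiver → ¬issue_refund)) is O(issue_refund → quarantine_waiver), and O(issue_refund) is already established, so O(quarantine_waiver).
Premise 6 is O(¬lower_boom → ¬quarantine_waiver); contrapositively O(quarantine_waiver → lower_boom). Since O(quarantine_waiver) holds, K gives O(lower_boom).
Premise 11, O(audit_voucher → ¬lower_boom), contraposes to O(lower_boom → ¬audit_voucher); with O(lower_boom) we get O(¬audit_voucher).
Premises 1, 2, 3, 5, 7 do not contribute to this derivation.
Thus O(¬audit_voucher), which is F(audit_voucher): audit_voucher is forbidden.

Forbidden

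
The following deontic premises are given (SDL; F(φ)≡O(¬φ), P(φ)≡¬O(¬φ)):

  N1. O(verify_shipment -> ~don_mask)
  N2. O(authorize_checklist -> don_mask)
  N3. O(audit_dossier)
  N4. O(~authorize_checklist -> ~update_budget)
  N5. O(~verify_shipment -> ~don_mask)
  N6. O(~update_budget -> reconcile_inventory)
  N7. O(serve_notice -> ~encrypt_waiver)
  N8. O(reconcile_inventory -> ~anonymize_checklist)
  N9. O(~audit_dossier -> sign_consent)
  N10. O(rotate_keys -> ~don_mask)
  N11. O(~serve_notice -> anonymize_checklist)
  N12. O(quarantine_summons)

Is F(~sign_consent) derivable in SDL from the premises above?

Premise 9 is O(~audit_dossier -> sign_consent), but O(~audit_dossier) is not derivable from the premises, so it does not yield O(sign_consent).
No other premise forces O(sign_consent). An ideal world satisfying every premise can still have ~sign_consent true, so F(~sign_consent) is not derivable.

No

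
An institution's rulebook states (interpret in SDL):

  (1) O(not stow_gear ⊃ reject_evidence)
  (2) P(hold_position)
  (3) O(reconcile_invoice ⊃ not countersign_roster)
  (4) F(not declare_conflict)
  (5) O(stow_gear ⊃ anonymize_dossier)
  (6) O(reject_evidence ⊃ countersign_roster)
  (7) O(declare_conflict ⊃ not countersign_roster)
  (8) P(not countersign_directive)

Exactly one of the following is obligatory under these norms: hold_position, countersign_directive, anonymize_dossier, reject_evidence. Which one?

F(not declare_conflict) at premise 4 means O(declare_conflict).
Applying K to premise 7 (O(declare_conflict ⊃ not countersign_roster)) and O(declare_conflict) yields O(not countersign_roster).
Premise 6, O(reject_evidence ⊃ countersign_roster), contraposes to O(not countersign_roster ⊃ not reject_evidence); with O(not countersign_roster) we get O(not reject_evidence).
Premise 1, O(not stow_gear ⊃ reject_evidence), contraposes to O(not reject_evidence ⊃ stow_gear); with O(not reject_evidence) we get O(stow_gear).
Premise 5 is O(stow_gear ⊃ anonymize_dossier); since O(stow_gear), deontic closure gives O(anonymize_dossier).
So O(anonymize_dossier) holds — anonymize_dossier is obligatory. None of the other listed options is made obligatory by any chain of premises.

anonymize_dossier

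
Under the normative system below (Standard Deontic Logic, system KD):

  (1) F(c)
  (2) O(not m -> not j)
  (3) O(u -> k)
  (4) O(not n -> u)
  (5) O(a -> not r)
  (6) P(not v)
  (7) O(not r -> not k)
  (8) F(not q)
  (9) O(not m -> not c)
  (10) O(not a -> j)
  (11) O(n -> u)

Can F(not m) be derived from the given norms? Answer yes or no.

Premises 11 and 4 cover both cases: O(n -> u) and O(not n -> u). Since n ∨ not n is a tautology, O(u) follows.
From O(u) and premise 3, O(u -> k), we obtain O(k).
Premise 7 is O(not r -> not k); contrapositively O(k -> r). Since O(k) holds, K gives O(r).
Premise 5, O(a -> not r), contraposes to O(r -> not a); with O(r) we get O(not a).
From O(not a) and premise 10, O(not a -> j), we obtain O(j).
Premise 2, O(not m -> not j), contraposes to O(j -> m); with O(j) we get O(m).
Premises 1, 6, 8, 9 do not contribute to this derivation.
So O(m) holds, i.e. F(not m). The claim follows.

Yes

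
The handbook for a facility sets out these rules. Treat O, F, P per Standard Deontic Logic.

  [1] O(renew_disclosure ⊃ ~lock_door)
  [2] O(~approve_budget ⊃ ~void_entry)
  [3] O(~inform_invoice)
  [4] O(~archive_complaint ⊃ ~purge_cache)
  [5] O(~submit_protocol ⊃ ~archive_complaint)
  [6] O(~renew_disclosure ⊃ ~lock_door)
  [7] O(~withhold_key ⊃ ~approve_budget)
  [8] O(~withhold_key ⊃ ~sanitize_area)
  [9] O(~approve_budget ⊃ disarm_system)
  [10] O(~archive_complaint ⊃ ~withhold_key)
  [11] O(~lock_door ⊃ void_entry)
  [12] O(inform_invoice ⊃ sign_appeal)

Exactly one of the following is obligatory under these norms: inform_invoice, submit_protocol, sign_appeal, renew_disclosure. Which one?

Premises 1 and 6 are O(renew_disclosure ⊃ ~lock_door) and O(~renew_disclosure ⊃ ~lock_door); every ideal world satisfies renew_disclosure or ~renew_disclosure, so in either case ~lock_door holds — hence O(~lock_door).
Premise 11 is O(~lock_door ⊃ void_entry); since O(~lock_door), deontic closure gives O(void_entry).
Premise 2 is O(~approve_budget ⊃ ~void_entry); contrapositively O(void_entry ⊃ approve_budget). Since O(void_entry) holds, K gives O(approve_budget).
The contrapositive of premise 7 (O(~withhold_key ⊃ ~approve_budget)) is O(approve_budget ⊃ withhold_key), and O(approve_budget) is already established, so O(withhold_key).
The contrapositive of premise 10 (O(~archive_complaint ⊃ ~withhold_key)) is O(withhold_key ⊃ archive_complaint), and O(withhold_key) is already established, so O(archive_complaint).
Premise 5, O(~submit_protocol ⊃ ~archive_complaint), contraposes to O(archive_complaint ⊃ submit_protocol); with O(archive_complaint) we get O(submit_protocol).
So O(submit_protocol) holds — submit_protocol is obligatory. None of the other listed options is made obligatory by any chain of premises.

submit_protocol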